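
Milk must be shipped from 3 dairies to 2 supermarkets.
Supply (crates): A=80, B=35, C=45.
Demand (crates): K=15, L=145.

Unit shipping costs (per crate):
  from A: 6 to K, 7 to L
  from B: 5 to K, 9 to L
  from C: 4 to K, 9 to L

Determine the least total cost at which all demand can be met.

A cheapest plan:
  A→L: 80 × 7 = 560
  B→L: 35 × 9 = 315
  C→K: 15 × 4 = 60
  C→L: 30 × 9 = 270
Total = 560 + 315 + 60 + 270 = 1205.

1205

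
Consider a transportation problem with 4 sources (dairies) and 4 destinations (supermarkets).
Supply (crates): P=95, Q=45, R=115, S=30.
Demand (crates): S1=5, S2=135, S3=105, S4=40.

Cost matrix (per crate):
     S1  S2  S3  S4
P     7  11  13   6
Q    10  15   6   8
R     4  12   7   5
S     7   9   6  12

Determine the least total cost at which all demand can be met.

An optimal shipping plan:
  P→S2: 95 × 11 = 1045
  Q→S3: 45 × 6 = 270
  R→S1: 5 × 4 = 20
  R→S2: 10 × 12 = 120
  R→S3: 60 × 7 = 420
  R→S4: 40 × 5 = 200
  S→S2: 30 × 9 = 270
Total = 1045 + 270 + 20 + 120 + 420 + 200 + 270 = 2345.
(Supply check: P ships 95; Q ships 45; R ships 115; S ships 30.)

2345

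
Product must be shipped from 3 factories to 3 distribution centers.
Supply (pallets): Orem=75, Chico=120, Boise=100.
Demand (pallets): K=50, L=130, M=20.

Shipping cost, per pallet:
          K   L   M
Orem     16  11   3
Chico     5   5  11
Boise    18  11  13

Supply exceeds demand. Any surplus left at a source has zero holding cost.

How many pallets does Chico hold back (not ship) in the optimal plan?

0

An optimal plan:
  Orem–L: 55 pallets
  Orem–M: 20 pallets
  Chico–K: 50 pallets
  Chico–L: 70 pallets
  Boise–L: 5 pallets
Total cost = 1320.
Chico ships 120 of its 120, leaving 0.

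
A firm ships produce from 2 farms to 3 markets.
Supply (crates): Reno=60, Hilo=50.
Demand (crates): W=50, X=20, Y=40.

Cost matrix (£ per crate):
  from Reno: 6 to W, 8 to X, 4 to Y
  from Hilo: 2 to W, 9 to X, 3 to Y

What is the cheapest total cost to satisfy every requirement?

420

One minimum-cost allocation:
  Reno->X: 20 × £8 = £160
  Reno->Y: 40 × £4 = £160
  Hilo->W: 50 × £2 = £100
Total = 160 + 160 + 100 = £420.
(Supply check: Reno ships 60; Hilo ships 50.)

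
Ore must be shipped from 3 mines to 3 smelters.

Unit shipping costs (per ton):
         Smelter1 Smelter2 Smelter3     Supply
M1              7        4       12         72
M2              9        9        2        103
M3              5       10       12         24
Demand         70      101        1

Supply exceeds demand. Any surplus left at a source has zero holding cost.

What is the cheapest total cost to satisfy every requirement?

1085

A cheapest plan:
  M1 to Smelter2: 72 × 4 = 288
  M2 to Smelter1: 46 × 9 = 414
  M2 to Smelter2: 29 × 9 = 261
  M2 to Smelter3: 1 × 2 = 2
  M3 to Smelter1: 24 × 5 = 120
Total = 288 + 414 + 261 + 2 + 120 = 1085.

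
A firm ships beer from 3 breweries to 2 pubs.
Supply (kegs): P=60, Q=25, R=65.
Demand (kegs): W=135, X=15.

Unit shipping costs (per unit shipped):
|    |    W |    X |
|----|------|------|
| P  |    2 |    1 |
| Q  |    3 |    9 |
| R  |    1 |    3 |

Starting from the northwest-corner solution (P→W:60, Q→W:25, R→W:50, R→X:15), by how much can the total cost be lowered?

45

Current plan cost = 60·2 + 25·3 + 50·1 + 15·3 = 290.
Optimal plan:
  P to W: 45 kegs
  P to X: 15 kegs
  Q to W: 25 kegs
  R to W: 65 kegs
Optimal cost = 245.
Saving = 290 − 245 = 45.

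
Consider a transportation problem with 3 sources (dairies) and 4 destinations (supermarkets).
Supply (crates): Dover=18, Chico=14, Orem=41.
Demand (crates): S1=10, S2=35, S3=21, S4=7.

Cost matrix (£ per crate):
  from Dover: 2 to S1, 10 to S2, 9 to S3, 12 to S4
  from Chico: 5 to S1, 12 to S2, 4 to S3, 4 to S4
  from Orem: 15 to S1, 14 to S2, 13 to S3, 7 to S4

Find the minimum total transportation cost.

Optimal allocation:
  Dover->S1: 10 × £2 = £20
  Dover->S2: 8 × £10 = £80
  Chico->S3: 14 × £4 = £56
  Orem->S2: 27 × £14 = £378
  Orem->S3: 7 × £13 = £91
  Orem->S4: 7 × £7 = £49
Total = 20 + 80 + 56 + 378 + 91 + 49 = £674.

674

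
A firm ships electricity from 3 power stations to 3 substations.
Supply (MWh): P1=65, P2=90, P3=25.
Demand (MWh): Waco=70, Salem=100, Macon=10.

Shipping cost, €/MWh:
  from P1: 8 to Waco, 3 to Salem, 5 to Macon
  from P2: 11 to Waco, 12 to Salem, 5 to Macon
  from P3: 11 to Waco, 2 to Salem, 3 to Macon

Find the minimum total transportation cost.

1185

A cheapest plan:
  P1 to Salem: 65 × €3 = €195
  P2 to Waco: 70 × €11 = €770
  P2 to Salem: 10 × €12 = €120
  P2 to Macon: 10 × €5 = €50
  P3 to Salem: 25 × €2 = €50
Total = 195 + 770 + 120 + 50 + 50 = €1185.
(Supply check: P1 ships 65; P2 ships 90; P3 ships 25.)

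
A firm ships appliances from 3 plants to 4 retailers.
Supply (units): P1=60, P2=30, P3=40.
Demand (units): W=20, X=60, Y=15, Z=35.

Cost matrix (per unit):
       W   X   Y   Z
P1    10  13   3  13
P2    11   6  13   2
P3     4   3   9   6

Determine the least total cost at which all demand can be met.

A cheapest plan:
  P1->W: 20 × 10 = 200
  P1->X: 20 × 13 = 260
  P1->Y: 15 × 3 = 45
  P1->Z: 5 × 13 = 65
  P2->Z: 30 × 2 = 60
  P3->X: 40 × 3 = 120
Total = 200 + 260 + 45 + 65 + 60 + 120 = 750.

750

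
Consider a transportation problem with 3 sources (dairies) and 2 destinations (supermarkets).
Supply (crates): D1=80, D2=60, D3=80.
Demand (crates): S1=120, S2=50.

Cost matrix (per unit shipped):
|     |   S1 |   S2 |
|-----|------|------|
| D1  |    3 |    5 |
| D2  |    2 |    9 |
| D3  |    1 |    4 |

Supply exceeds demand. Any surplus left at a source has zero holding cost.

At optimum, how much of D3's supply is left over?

0

Minimum-cost shipments:
  D1→S2: 50 × 5 = 250
  D2→S1: 40 × 2 = 80
  D3→S1: 80 × 1 = 80
Total cost = 410.
D3 ships 80 of its 80, leaving 0.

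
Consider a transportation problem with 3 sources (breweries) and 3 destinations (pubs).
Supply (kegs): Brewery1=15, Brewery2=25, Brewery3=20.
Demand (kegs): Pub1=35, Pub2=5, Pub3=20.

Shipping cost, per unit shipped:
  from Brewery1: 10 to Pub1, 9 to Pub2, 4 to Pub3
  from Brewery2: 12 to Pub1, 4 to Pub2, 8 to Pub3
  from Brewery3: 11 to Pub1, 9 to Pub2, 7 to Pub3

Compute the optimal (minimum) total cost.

520

One minimum-cost allocation:
  Brewery1→Pub3: 15 kegs
  Brewery2→Pub1: 15 kegs
  Brewery2→Pub2: 5 kegs
  Brewery2→Pub3: 5 kegs
  Brewery3→Pub1: 20 kegs
Total cost = 520.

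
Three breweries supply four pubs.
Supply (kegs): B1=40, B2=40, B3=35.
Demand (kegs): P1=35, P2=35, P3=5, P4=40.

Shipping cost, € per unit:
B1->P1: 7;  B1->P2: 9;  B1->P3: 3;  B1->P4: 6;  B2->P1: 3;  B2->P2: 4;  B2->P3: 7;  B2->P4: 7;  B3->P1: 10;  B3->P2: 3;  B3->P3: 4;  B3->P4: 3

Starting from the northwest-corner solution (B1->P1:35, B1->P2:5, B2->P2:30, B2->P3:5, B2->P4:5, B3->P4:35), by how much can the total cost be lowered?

130

Current plan cost = 35·7 + 5·9 + 30·4 + 5·7 + 5·7 + 35·3 = €585.
Optimal plan:
  B1 to P3: 5 kegs
  B1 to P4: 35 kegs
  B2 to P1: 35 kegs
  B2 to P2: 5 kegs
  B3 to P2: 30 kegs
  B3 to P4: 5 kegs
Optimal cost = €455.
Saving = 585 − 455 = €130.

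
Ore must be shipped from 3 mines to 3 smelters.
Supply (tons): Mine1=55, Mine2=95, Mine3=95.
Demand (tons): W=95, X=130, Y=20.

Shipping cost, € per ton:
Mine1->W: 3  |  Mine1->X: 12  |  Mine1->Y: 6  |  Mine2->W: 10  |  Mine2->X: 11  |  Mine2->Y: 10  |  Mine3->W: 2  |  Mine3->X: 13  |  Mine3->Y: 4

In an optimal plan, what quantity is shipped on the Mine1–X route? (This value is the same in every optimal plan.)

35

Solving gives:
  Mine1→W: 20 × €3 = €60
  Mine1→X: 35 × €12 = €420
  Mine2→X: 95 × €11 = €1045
  Mine3→W: 75 × €2 = €150
  Mine3→Y: 20 × €4 = €80
Total cost = €1755.
So Mine1→X carries 35 tons.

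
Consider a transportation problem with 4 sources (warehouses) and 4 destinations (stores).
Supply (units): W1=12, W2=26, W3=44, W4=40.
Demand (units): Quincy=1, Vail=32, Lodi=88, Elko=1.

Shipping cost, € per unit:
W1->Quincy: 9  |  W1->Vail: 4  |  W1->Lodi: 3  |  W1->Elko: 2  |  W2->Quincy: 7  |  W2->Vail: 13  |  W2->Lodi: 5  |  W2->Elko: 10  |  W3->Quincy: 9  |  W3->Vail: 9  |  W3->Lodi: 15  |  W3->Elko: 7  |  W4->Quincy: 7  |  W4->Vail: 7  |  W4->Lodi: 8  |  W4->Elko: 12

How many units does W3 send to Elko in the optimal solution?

Solving gives:
  W1 to Lodi: 12 × €3 = €36
  W2 to Lodi: 26 × €5 = €130
  W3 to Quincy: 1 × €9 = €9
  W3 to Vail: 32 × €9 = €288
  W3 to Lodi: 10 × €15 = €150
  W3 to Elko: 1 × €7 = €7
  W4 to Lodi: 40 × €8 = €320
Total cost = €940.
So W3→Elko carries 1 units.

1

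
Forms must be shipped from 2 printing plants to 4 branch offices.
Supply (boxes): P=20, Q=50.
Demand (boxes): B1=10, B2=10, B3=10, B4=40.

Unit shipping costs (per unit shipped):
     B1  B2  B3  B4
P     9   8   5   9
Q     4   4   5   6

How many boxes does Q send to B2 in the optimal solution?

Optimal shipments:
  P→B3: 10 × 5 = 50
  P→B4: 10 × 9 = 90
  Q→B1: 10 × 4 = 40
  Q→B2: 10 × 4 = 40
  Q→B4: 30 × 6 = 180
Total cost = 400.
So Q→B2 carries 10 boxes.

10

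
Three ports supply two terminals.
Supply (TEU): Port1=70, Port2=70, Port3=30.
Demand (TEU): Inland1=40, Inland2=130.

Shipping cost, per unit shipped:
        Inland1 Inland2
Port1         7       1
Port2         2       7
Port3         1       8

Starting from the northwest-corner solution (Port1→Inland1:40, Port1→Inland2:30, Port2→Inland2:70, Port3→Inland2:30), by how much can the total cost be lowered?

500

Current plan cost = 40·7 + 30·1 + 70·7 + 30·8 = 1040.
Optimal plan:
  Port1->Inland2: 70 × 1 = 70
  Port2->Inland1: 10 × 2 = 20
  Port2->Inland2: 60 × 7 = 420
  Port3->Inland1: 30 × 1 = 30
Optimal cost = 540.
Saving = 1040 − 540 = 500.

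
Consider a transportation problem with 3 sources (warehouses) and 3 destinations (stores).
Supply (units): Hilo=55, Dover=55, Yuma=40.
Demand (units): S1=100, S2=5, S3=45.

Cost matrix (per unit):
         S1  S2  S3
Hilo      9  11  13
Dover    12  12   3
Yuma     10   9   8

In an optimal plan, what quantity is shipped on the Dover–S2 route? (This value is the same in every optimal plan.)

0

Solving gives:
  Hilo to S1: 55 units
  Dover to S1: 10 units
  Dover to S3: 45 units
  Yuma to S1: 35 units
  Yuma to S2: 5 units
Total cost = 1145.
The route Dover→S2 is not used.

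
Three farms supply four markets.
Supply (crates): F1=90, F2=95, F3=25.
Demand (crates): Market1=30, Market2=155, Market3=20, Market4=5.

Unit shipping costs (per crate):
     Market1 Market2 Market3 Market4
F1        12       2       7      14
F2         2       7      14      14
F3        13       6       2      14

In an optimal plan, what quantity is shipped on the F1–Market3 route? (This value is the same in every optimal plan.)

The minimum-cost plan:
  F1→Market2: 90 × 2 = 180
  F2→Market1: 30 × 2 = 60
  F2→Market2: 60 × 7 = 420
  F2→Market4: 5 × 14 = 70
  F3→Market2: 5 × 6 = 30
  F3→Market3: 20 × 2 = 40
Total cost = 800.
The route F1→Market3 is not used.

0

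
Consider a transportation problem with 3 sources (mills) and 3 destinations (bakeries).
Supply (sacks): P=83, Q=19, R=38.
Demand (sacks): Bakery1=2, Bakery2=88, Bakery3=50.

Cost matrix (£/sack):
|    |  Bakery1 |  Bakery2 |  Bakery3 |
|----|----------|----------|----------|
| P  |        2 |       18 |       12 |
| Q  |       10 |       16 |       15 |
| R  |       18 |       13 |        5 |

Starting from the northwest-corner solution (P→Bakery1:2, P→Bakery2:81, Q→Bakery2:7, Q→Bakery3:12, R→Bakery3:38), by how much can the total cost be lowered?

60

Current plan cost = 2·2 + 81·18 + 7·16 + 12·15 + 38·5 = £1944.
Optimal plan:
  P to Bakery1: 2 sacks
  P to Bakery2: 69 sacks
  P to Bakery3: 12 sacks
  Q to Bakery2: 19 sacks
  R to Bakery3: 38 sacks
Optimal cost = £1884.
Saving = 1944 − 1884 = £60.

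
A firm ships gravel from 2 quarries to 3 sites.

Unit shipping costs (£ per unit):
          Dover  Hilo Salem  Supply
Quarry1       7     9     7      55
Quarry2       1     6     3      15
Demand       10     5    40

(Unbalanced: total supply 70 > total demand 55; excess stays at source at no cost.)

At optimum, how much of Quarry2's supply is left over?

0

Minimum-cost shipments:
  Quarry1→Hilo: 5 × £9 = £45
  Quarry1→Salem: 35 × £7 = £245
  Quarry2→Dover: 10 × £1 = £10
  Quarry2→Salem: 5 × £3 = £15
Total cost = £315.
Quarry2 ships 15 of its 15, leaving 0.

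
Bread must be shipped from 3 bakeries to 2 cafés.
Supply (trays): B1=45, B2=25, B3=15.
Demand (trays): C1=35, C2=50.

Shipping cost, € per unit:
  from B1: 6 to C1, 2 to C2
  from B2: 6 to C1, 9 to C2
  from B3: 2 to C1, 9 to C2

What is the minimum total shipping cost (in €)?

285

One minimum-cost allocation:
  B1–C2: 45 trays
  B2–C1: 20 trays
  B2–C2: 5 trays
  B3–C1: 15 trays
Total cost = €285.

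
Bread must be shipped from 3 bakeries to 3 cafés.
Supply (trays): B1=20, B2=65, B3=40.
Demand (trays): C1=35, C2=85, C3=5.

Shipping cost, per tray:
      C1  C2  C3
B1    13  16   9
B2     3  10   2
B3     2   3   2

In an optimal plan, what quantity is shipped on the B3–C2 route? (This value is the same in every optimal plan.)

Optimal shipments:
  B1→C2: 20 × 16 = 320
  B2→C1: 35 × 3 = 105
  B2→C2: 25 × 10 = 250
  B2→C3: 5 × 2 = 10
  B3→C2: 40 × 3 = 120
Total cost = 805.
So B3→C2 carries 40 trays.

40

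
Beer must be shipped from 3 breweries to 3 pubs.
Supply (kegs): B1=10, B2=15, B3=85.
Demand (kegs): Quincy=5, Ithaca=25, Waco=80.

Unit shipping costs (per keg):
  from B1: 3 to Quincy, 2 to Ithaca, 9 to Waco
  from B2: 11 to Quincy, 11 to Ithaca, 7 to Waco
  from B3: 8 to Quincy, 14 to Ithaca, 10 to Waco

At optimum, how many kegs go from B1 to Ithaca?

10

Solving gives:
  B1 to Ithaca: 10 × 2 = 20
  B2 to Waco: 15 × 7 = 105
  B3 to Quincy: 5 × 8 = 40
  B3 to Ithaca: 15 × 14 = 210
  B3 to Waco: 65 × 10 = 650
Total cost = 1025.
So B1→Ithaca carries 10 kegs.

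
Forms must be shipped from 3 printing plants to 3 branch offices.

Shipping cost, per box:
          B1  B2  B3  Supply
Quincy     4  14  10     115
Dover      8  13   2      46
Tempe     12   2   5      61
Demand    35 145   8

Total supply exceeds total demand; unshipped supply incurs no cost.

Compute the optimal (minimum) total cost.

1416

An optimal shipping plan:
  Quincy–B1: 35 × 4 = 140
  Quincy–B2: 46 × 14 = 644
  Dover–B2: 38 × 13 = 494
  Dover–B3: 8 × 2 = 16
  Tempe–B2: 61 × 2 = 122
Total = 140 + 644 + 494 + 16 + 122 = 1416.
(Supply check: Quincy ships 81; Dover ships 46; Tempe ships 61.)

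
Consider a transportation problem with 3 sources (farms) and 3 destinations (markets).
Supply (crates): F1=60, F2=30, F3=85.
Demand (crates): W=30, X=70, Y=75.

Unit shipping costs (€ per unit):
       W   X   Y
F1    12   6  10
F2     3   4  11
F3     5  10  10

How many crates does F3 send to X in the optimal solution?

Optimal shipments:
  F1→X: 40 crates
  F1→Y: 20 crates
  F2→X: 30 crates
  F3→W: 30 crates
  F3→Y: 55 crates
Total cost = €1260.
The route F3→X is not used.

0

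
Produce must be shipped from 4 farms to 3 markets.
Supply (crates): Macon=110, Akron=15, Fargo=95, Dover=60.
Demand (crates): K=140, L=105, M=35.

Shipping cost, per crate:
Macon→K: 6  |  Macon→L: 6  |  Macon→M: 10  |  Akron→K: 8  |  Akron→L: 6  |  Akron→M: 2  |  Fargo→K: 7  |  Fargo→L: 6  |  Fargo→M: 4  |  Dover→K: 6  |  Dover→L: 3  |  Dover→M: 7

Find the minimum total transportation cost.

An optimal shipping plan:
  Macon to K: 110 × 6 = 660
  Akron to M: 15 × 2 = 30
  Fargo to K: 30 × 7 = 210
  Fargo to L: 45 × 6 = 270
  Fargo to M: 20 × 4 = 80
  Dover to L: 60 × 3 = 180
Total = 660 + 30 + 210 + 270 + 80 + 180 = 1430.

1430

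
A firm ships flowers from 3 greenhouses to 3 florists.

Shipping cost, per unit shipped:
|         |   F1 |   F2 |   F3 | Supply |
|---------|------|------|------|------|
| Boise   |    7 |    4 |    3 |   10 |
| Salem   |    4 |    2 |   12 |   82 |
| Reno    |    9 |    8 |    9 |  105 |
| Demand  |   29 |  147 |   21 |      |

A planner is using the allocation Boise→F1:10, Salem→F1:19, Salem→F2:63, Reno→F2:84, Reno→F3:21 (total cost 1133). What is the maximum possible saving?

Current plan cost = 10·7 + 19·4 + 63·2 + 84·8 + 21·9 = 1133.
Optimal plan:
  Boise→F3: 10 × 3 = 30
  Salem→F2: 82 × 2 = 164
  Reno→F1: 29 × 9 = 261
  Reno→F2: 65 × 8 = 520
  Reno→F3: 11 × 9 = 99
Optimal cost = 1074.
Saving = 1133 − 1074 = 59.

59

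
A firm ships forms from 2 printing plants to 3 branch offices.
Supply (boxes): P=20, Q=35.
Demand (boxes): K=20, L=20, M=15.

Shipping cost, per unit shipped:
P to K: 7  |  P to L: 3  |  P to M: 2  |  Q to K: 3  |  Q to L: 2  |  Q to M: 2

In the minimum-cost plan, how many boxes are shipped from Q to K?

20

Solving gives:
  P to L: 5 boxes
  P to M: 15 boxes
  Q to K: 20 boxes
  Q to L: 15 boxes
Total cost = 135.
So Q→K carries 20 boxes.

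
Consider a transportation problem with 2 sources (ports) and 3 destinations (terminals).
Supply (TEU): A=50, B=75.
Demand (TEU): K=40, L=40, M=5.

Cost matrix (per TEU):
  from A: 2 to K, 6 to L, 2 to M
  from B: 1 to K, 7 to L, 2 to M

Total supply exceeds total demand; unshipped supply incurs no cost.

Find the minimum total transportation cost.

An optimal shipping plan:
  A→L: 40 × 6 = 240
  A→M: 5 × 2 = 10
  B→K: 40 × 1 = 40
Total = 240 + 10 + 40 = 290.

290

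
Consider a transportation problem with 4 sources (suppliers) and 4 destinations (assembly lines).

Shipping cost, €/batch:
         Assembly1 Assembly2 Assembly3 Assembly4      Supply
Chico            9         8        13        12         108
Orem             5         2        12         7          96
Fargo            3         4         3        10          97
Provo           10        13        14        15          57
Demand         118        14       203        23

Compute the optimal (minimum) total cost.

One minimum-cost allocation:
  Chico–Assembly1: 59 × €9 = €531
  Chico–Assembly3: 49 × €13 = €637
  Orem–Assembly1: 59 × €5 = €295
  Orem–Assembly2: 14 × €2 = €28
  Orem–Assembly4: 23 × €7 = €161
  Fargo–Assembly3: 97 × €3 = €291
  Provo–Assembly3: 57 × €14 = €798
Total = 531 + 637 + 295 + 28 + 161 + 291 + 798 = €2741.

2741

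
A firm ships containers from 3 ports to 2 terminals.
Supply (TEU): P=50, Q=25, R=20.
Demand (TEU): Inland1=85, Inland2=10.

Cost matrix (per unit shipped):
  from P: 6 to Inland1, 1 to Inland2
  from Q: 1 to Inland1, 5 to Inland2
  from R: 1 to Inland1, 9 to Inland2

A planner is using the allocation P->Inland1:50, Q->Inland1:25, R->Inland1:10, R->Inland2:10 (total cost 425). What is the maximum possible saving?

Current plan cost = 50·6 + 25·1 + 10·1 + 10·9 = 425.
Optimal plan:
  P->Inland1: 40 × 6 = 240
  P->Inland2: 10 × 1 = 10
  Q->Inland1: 25 × 1 = 25
  R->Inland1: 20 × 1 = 20
Optimal cost = 295.
Saving = 425 − 295 = 130.

130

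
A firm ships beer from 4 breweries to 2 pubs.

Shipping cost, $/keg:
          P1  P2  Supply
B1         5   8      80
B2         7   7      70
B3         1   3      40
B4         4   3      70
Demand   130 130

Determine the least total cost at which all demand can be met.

One minimum-cost allocation:
  B1→P1: 80 kegs
  B2→P1: 10 kegs
  B2→P2: 60 kegs
  B3→P1: 40 kegs
  B4→P2: 70 kegs
Total cost = $1140.

1140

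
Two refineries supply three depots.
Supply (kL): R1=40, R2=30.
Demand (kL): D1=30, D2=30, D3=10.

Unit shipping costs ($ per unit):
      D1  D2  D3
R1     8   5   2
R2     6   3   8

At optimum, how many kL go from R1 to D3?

10

The minimum-cost plan:
  R1 to D1: 30 kL
  R1 to D3: 10 kL
  R2 to D2: 30 kL
Total cost = $350.
So R1→D3 carries 10 kL.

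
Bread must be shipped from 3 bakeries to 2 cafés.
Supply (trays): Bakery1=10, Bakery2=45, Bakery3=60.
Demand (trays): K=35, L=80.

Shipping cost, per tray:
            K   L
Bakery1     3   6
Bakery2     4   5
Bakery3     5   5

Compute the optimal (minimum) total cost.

530

A cheapest plan:
  Bakery1→K: 10 trays
  Bakery2→K: 25 trays
  Bakery2→L: 20 trays
  Bakery3→L: 60 trays
Total cost = 530.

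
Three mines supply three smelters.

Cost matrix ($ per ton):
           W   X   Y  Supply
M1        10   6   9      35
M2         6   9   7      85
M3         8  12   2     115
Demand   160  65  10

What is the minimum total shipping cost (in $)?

1670

Optimal allocation:
  M1→X: 35 tons
  M2→W: 55 tons
  M2→X: 30 tons
  M3→W: 105 tons
  M3→Y: 10 tons
Total cost = $1670.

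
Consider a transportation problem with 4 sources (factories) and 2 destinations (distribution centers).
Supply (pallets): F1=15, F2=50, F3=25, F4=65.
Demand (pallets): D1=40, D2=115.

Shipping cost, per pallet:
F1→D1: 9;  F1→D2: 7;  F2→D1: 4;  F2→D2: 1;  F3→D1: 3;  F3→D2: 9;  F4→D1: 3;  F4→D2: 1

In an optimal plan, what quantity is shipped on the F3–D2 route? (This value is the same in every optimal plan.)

Solving gives:
  F1 to D2: 15 × 7 = 105
  F2 to D2: 50 × 1 = 50
  F3 to D1: 25 × 3 = 75
  F4 to D1: 15 × 3 = 45
  F4 to D2: 50 × 1 = 50
Total cost = 325.
The route F3→D2 is not used.

0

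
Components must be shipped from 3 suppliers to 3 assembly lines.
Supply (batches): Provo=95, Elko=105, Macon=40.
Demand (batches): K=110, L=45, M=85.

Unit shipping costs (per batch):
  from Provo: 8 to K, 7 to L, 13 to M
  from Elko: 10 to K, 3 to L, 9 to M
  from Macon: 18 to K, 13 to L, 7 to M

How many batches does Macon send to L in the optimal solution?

Solving gives:
  Provo to K: 95 × 8 = 760
  Elko to K: 15 × 10 = 150
  Elko to L: 45 × 3 = 135
  Elko to M: 45 × 9 = 405
  Macon to M: 40 × 7 = 280
Total cost = 1730.
The route Macon→L is not used.

0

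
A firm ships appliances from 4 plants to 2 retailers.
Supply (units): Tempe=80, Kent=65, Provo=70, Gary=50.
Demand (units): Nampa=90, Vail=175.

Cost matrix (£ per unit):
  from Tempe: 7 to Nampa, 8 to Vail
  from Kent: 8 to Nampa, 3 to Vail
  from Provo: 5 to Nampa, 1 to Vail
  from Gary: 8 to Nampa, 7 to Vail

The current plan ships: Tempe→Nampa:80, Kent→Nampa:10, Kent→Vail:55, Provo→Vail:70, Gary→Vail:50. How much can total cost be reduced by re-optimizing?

40

Current plan cost = 80·7 + 10·8 + 55·3 + 70·1 + 50·7 = £1225.
Optimal plan:
  Tempe→Nampa: 80 × £7 = £560
  Kent→Vail: 65 × £3 = £195
  Provo→Vail: 70 × £1 = £70
  Gary→Nampa: 10 × £8 = £80
  Gary→Vail: 40 × £7 = £280
Optimal cost = £1185.
Saving = 1225 − 1185 = £40.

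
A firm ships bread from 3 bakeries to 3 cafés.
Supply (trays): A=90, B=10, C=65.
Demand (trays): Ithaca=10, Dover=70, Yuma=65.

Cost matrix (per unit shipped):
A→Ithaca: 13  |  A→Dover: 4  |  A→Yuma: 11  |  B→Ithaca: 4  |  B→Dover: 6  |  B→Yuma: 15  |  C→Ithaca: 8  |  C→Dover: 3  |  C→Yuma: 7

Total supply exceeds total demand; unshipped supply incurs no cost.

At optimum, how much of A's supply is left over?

20

An optimal plan:
  A->Dover: 70 trays
  B->Ithaca: 10 trays
  C->Yuma: 65 trays
Total cost = 775.
A ships 70 of its 90, leaving 20.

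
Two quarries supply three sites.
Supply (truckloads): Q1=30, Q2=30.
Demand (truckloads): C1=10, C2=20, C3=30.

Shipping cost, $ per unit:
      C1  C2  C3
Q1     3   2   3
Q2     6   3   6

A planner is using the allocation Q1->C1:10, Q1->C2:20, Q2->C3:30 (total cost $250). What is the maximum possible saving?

Current plan cost = 10·3 + 20·2 + 30·6 = $250.
Optimal plan:
  Q1->C1: 10 × $3 = $30
  Q1->C3: 20 × $3 = $60
  Q2->C2: 20 × $3 = $60
  Q2->C3: 10 × $6 = $60
Optimal cost = $210.
Saving = 250 − 210 = $40.

40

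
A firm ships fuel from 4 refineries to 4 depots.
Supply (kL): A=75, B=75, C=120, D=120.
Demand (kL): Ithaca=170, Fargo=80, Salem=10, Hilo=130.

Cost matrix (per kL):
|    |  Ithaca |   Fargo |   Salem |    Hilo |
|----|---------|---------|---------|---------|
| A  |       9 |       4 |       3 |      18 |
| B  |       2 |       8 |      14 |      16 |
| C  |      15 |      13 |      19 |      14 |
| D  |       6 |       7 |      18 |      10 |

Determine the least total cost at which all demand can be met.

2895

A cheapest plan:
  A–Fargo: 65 × 4 = 260
  A–Salem: 10 × 3 = 30
  B–Ithaca: 75 × 2 = 150
  C–Hilo: 120 × 14 = 1680
  D–Ithaca: 95 × 6 = 570
  D–Fargo: 15 × 7 = 105
  D–Hilo: 10 × 10 = 100
Total = 260 + 30 + 150 + 1680 + 570 + 105 + 100 = 2895.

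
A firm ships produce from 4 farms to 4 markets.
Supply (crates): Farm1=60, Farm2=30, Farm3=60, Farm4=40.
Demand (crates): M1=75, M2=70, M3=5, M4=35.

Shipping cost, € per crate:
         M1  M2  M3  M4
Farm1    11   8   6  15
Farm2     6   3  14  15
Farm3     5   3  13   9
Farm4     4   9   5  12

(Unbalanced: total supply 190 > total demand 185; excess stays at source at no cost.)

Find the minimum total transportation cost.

1150

An optimal shipping plan:
  Farm1->M2: 40 crates
  Farm1->M3: 5 crates
  Farm1->M4: 10 crates
  Farm2->M2: 30 crates
  Farm3->M1: 35 crates
  Farm3->M4: 25 crates
  Farm4->M1: 40 crates
Total cost = €1150.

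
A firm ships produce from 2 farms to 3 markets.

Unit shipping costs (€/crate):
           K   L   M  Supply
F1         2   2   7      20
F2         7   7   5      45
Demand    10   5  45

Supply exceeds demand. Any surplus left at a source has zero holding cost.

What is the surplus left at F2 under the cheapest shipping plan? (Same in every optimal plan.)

0

Minimum-cost shipments:
  F1 to K: 10 crates
  F1 to L: 5 crates
  F2 to M: 45 crates
Total cost = €255.
F2 ships 45 of its 45, leaving 0.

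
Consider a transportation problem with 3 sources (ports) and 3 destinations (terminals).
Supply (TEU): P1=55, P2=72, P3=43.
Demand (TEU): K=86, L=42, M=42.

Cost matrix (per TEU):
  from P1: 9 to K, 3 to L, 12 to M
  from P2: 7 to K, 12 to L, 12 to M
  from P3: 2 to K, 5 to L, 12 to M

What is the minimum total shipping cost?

A cheapest plan:
  P1→L: 42 × 3 = 126
  P1→M: 13 × 12 = 156
  P2→K: 43 × 7 = 301
  P2→M: 29 × 12 = 348
  P3→K: 43 × 2 = 86
Total = 126 + 156 + 301 + 348 + 86 = 1017.
(Supply check: P1 ships 55; P2 ships 72; P3 ships 43.)

1017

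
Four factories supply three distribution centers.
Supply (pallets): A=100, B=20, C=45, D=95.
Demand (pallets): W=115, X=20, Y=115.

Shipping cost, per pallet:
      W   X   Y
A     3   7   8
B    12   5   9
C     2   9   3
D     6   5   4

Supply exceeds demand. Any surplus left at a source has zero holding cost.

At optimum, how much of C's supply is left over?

0

An optimal plan:
  A→W: 100 × 3 = 300
  B→X: 10 × 5 = 50
  C→W: 15 × 2 = 30
  C→Y: 30 × 3 = 90
  D→X: 10 × 5 = 50
  D→Y: 85 × 4 = 340
Total cost = 860.
C ships 45 of its 45, leaving 0.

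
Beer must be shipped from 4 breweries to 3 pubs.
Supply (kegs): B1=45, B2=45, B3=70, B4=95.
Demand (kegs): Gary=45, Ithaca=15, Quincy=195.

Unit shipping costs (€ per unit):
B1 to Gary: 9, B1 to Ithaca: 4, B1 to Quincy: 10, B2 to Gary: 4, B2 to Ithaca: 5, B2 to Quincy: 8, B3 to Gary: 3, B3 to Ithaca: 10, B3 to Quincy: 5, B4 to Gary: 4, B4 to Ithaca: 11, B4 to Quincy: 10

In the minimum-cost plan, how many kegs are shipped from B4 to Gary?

45

Optimal shipments:
  B1–Ithaca: 15 kegs
  B1–Quincy: 30 kegs
  B2–Quincy: 45 kegs
  B3–Quincy: 70 kegs
  B4–Gary: 45 kegs
  B4–Quincy: 50 kegs
Total cost = €1750.
So B4→Gary carries 45 kegs.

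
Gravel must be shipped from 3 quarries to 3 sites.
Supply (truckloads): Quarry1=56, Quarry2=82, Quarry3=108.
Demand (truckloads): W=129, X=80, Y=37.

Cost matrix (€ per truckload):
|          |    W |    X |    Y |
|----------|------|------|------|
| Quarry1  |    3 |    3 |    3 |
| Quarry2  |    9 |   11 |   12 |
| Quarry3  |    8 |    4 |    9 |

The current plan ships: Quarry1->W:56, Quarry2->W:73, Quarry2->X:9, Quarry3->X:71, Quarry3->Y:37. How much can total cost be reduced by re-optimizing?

Current plan cost = 56·3 + 73·9 + 9·11 + 71·4 + 37·9 = €1541.
Optimal plan:
  Quarry1–W: 19 truckloads
  Quarry1–Y: 37 truckloads
  Quarry2–W: 82 truckloads
  Quarry3–W: 28 truckloads
  Quarry3–X: 80 truckloads
Optimal cost = €1450.
Saving = 1541 − 1450 = €91.

91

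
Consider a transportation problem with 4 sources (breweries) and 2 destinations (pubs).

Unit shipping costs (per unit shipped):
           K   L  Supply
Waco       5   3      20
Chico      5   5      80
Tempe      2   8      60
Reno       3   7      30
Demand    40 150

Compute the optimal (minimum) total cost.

910

An optimal shipping plan:
  Waco to L: 20 × 3 = 60
  Chico to L: 80 × 5 = 400
  Tempe to K: 40 × 2 = 80
  Tempe to L: 20 × 8 = 160
  Reno to L: 30 × 7 = 210
Total = 60 + 400 + 80 + 160 + 210 = 910.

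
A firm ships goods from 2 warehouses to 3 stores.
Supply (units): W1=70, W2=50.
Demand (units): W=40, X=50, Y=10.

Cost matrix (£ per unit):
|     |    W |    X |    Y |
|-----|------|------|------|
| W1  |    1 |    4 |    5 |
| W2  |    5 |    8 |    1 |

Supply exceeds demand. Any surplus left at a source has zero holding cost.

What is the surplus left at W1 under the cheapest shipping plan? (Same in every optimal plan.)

0

An optimal plan:
  W1 to W: 40 × £1 = £40
  W1 to X: 30 × £4 = £120
  W2 to X: 20 × £8 = £160
  W2 to Y: 10 × £1 = £10
Total cost = £330.
W1 ships 70 of its 70, leaving 0.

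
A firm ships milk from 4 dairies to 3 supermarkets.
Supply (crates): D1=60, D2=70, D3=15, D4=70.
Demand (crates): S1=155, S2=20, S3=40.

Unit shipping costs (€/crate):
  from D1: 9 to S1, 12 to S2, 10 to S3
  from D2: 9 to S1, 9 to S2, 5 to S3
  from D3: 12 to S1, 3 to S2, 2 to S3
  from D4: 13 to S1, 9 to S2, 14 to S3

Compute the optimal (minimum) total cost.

1930

One minimum-cost allocation:
  D1→S1: 60 × €9 = €540
  D2→S1: 45 × €9 = €405
  D2→S3: 25 × €5 = €125
  D3→S3: 15 × €2 = €30
  D4→S1: 50 × €13 = €650
  D4→S2: 20 × €9 = €180
Total = 540 + 405 + 125 + 30 + 650 + 180 = €1930.
(Supply check: D1 ships 60; D2 ships 70; D3 ships 15; D4 ships 70.)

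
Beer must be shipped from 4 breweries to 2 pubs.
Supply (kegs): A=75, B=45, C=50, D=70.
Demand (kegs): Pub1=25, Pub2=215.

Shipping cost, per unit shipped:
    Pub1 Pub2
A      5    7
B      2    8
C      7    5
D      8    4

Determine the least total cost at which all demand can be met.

1265

A cheapest plan:
  A–Pub2: 75 kegs
  B–Pub1: 25 kegs
  B–Pub2: 20 kegs
  C–Pub2: 50 kegs
  D–Pub2: 70 kegs
Total cost = 1265.
(Supply check: A ships 75; B ships 45; C ships 50; D ships 70.)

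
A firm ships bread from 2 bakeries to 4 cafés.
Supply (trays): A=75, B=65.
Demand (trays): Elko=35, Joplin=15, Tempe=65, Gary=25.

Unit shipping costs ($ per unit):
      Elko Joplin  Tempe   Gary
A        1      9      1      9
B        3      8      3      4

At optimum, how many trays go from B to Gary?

Solving gives:
  A–Elko: 35 × $1 = $35
  A–Tempe: 40 × $1 = $40
  B–Joplin: 15 × $8 = $120
  B–Tempe: 25 × $3 = $75
  B–Gary: 25 × $4 = $100
Total cost = $370.
So B→Gary carries 25 trays.

25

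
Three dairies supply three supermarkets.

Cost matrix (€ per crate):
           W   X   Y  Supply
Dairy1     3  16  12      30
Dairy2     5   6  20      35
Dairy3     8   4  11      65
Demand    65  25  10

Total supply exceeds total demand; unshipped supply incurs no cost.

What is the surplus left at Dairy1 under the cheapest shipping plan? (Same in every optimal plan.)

0

An optimal plan:
  Dairy1->W: 30 crates
  Dairy2->W: 35 crates
  Dairy3->X: 25 crates
  Dairy3->Y: 10 crates
Total cost = €475.
Dairy1 ships 30 of its 30, leaving 0.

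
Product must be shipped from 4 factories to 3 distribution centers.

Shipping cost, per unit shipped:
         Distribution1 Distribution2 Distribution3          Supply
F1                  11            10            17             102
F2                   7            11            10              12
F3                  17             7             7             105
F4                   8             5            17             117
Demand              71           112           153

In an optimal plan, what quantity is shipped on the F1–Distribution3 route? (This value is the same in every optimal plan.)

36

Optimal shipments:
  F1→Distribution1: 66 pallets
  F1→Distribution3: 36 pallets
  F2→Distribution3: 12 pallets
  F3→Distribution3: 105 pallets
  F4→Distribution1: 5 pallets
  F4→Distribution2: 112 pallets
Total cost = 2793.
So F1→Distribution3 carries 36 pallets.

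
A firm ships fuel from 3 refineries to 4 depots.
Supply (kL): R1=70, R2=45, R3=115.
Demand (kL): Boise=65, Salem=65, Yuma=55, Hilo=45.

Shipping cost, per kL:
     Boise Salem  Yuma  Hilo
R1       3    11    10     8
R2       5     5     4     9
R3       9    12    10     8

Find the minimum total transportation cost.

1565

An optimal shipping plan:
  R1→Boise: 65 × 3 = 195
  R1→Salem: 5 × 11 = 55
  R2→Salem: 45 × 5 = 225
  R3→Salem: 15 × 12 = 180
  R3→Yuma: 55 × 10 = 550
  R3→Hilo: 45 × 8 = 360
Total = 195 + 55 + 225 + 180 + 550 + 360 = 1565.
(Supply check: R1 ships 70; R2 ships 45; R3 ships 115.)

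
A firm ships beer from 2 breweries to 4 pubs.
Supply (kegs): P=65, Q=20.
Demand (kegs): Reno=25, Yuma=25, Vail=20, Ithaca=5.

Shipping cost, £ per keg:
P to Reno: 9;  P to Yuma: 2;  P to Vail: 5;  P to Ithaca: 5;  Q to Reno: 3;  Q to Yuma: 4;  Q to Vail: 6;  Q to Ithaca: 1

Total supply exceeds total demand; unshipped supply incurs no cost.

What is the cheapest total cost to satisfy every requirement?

280

One minimum-cost allocation:
  P to Reno: 5 × £9 = £45
  P to Yuma: 25 × £2 = £50
  P to Vail: 20 × £5 = £100
  P to Ithaca: 5 × £5 = £25
  Q to Reno: 20 × £3 = £60
Total = 45 + 50 + 100 + 25 + 60 = £280.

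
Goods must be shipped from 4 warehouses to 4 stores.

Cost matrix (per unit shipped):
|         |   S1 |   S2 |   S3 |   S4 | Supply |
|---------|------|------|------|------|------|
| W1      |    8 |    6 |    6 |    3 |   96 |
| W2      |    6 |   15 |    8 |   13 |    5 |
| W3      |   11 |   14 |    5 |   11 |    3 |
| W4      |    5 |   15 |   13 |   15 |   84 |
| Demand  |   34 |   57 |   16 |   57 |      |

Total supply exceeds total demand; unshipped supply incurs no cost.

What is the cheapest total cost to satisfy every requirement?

1004

One minimum-cost allocation:
  W1→S2: 39 × 6 = 234
  W1→S4: 57 × 3 = 171
  W2→S3: 5 × 8 = 40
  W3→S3: 3 × 5 = 15
  W4→S1: 34 × 5 = 170
  W4→S2: 18 × 15 = 270
  W4→S3: 8 × 13 = 104
Total = 234 + 171 + 40 + 15 + 170 + 270 + 104 = 1004.
(Supply check: W1 ships 96; W2 ships 5; W3 ships 3; W4 ships 60.)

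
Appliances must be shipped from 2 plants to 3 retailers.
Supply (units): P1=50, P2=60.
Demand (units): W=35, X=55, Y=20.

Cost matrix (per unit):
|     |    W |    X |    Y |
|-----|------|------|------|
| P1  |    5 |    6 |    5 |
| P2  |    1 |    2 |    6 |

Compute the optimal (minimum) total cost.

One minimum-cost allocation:
  P1→X: 30 × 6 = 180
  P1→Y: 20 × 5 = 100
  P2→W: 35 × 1 = 35
  P2→X: 25 × 2 = 50
Total = 180 + 100 + 35 + 50 = 365.

365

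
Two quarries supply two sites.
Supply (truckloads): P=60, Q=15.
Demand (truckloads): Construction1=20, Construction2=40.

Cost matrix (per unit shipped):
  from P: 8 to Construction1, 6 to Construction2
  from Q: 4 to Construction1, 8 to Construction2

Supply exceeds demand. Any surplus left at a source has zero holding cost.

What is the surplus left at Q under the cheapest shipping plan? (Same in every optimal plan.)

0

An optimal plan:
  P–Construction1: 5 × 8 = 40
  P–Construction2: 40 × 6 = 240
  Q–Construction1: 15 × 4 = 60
Total cost = 340.
Q ships 15 of its 15, leaving 0.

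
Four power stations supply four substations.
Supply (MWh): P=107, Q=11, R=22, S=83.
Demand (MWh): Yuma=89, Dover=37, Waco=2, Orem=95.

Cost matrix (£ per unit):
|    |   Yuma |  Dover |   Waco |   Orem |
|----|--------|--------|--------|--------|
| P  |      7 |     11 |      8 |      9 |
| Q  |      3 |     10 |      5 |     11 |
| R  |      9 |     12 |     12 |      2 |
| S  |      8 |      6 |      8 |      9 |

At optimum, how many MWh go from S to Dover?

37

Solving gives:
  P→Yuma: 78 MWh
  P→Orem: 29 MWh
  Q→Yuma: 11 MWh
  R→Orem: 22 MWh
  S→Dover: 37 MWh
  S→Waco: 2 MWh
  S→Orem: 44 MWh
Total cost = £1518.
So S→Dover carries 37 MWh.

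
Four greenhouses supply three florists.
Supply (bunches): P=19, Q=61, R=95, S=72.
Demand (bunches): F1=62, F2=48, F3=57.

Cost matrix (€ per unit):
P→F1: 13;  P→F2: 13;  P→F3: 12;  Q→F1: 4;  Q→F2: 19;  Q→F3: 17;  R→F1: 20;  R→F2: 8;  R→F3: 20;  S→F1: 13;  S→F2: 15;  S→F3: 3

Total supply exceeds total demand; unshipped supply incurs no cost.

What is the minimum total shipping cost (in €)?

812

One minimum-cost allocation:
  P to F1: 1 × €13 = €13
  Q to F1: 61 × €4 = €244
  R to F2: 48 × €8 = €384
  S to F3: 57 × €3 = €171
Total = 13 + 244 + 384 + 171 = €812.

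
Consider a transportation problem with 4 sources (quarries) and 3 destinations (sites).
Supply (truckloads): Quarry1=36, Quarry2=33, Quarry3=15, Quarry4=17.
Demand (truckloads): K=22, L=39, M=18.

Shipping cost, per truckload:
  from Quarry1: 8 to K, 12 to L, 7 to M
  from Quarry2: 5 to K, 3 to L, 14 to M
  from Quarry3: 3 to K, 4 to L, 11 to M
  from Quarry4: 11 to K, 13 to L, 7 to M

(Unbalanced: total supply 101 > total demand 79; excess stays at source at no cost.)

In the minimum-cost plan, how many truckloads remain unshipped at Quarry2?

0

Minimum-cost shipments:
  Quarry1→K: 13 × 8 = 104
  Quarry1→M: 18 × 7 = 126
  Quarry2→L: 33 × 3 = 99
  Quarry3→K: 9 × 3 = 27
  Quarry3→L: 6 × 4 = 24
Total cost = 380.
Quarry2 ships 33 of its 33, leaving 0.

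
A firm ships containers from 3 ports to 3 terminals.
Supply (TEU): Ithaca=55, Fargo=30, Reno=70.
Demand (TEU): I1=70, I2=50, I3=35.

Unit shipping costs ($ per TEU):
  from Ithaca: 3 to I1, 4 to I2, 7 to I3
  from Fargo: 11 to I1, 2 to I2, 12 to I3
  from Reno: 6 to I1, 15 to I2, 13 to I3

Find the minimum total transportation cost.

805

An optimal shipping plan:
  Ithaca–I2: 20 × $4 = $80
  Ithaca–I3: 35 × $7 = $245
  Fargo–I2: 30 × $2 = $60
  Reno–I1: 70 × $6 = $420
Total = 80 + 245 + 60 + 420 = $805.
(Supply check: Ithaca ships 55; Fargo ships 30; Reno ships 70.)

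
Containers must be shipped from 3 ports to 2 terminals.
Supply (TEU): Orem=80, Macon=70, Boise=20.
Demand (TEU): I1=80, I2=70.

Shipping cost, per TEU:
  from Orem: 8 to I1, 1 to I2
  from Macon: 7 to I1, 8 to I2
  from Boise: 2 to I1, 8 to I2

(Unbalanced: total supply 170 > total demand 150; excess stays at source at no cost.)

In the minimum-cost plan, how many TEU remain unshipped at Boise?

An optimal plan:
  Orem→I2: 70 × 1 = 70
  Macon→I1: 60 × 7 = 420
  Boise→I1: 20 × 2 = 40
Total cost = 530.
Boise ships 20 of its 20, leaving 0.

0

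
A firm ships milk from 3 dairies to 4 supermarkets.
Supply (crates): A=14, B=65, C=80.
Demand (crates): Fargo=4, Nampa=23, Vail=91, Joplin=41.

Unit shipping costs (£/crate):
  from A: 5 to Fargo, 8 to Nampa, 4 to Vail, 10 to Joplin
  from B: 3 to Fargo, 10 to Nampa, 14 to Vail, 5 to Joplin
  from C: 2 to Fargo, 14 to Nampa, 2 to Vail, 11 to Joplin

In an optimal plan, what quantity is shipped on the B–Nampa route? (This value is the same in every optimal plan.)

20

Solving gives:
  A to Nampa: 3 × £8 = £24
  A to Vail: 11 × £4 = £44
  B to Fargo: 4 × £3 = £12
  B to Nampa: 20 × £10 = £200
  B to Joplin: 41 × £5 = £205
  C to Vail: 80 × £2 = £160
Total cost = £645.
So B→Nampa carries 20 crates.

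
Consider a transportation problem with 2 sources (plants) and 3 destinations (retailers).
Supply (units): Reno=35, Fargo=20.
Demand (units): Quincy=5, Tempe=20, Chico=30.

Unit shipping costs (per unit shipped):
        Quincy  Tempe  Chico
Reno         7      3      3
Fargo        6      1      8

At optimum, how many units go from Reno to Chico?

The minimum-cost plan:
  Reno–Quincy: 5 × 7 = 35
  Reno–Chico: 30 × 3 = 90
  Fargo–Tempe: 20 × 1 = 20
Total cost = 145.
So Reno→Chico carries 30 units.

30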